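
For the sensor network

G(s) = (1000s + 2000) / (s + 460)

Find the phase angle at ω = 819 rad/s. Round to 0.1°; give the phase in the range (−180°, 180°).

29.2°

Substitute s = j819:
Numerator: 1000(j819) + 2000 = 2000 + j819000
Denominator: (j819) + 460 = 460 + j819
|N| = √(2000² + 819000²) ≈ 8.19e+05, ∠N ≈ 89.86°
|D| = √(460² + 819²) ≈ 939.34, ∠D ≈ 60.68°
∠G = 89.86° − 60.68° = 29.18°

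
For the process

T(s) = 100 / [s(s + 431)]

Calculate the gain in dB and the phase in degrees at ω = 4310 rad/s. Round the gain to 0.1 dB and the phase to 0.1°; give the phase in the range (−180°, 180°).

-105.4 dB, -174.3°

At s = jω = j4310:
pole (s+431): 431 + j4310 → |·| = √(431²+4310²) = √18761861 ≈ 4331.5, ∠ = arctan(4310/431) ≈ 84.29°
pole at origin: |s| = 4310, ∠ = 90.00° (in denominator)
|T| = 100 / 1.8669e+07 ≈ 5.3565e-06
Gain = 20 log₁₀(5.3565e-06) ≈ -105.42 dB
∠T = 0.00° − 174.29° = -174.29°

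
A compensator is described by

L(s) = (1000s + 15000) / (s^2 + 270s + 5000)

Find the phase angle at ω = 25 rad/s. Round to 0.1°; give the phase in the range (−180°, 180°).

2.0°

Substitute s = j25:
Numerator: 1000(j25) + 15000 = 15000 + j25000
Denominator: (j25)^2 + 270(j25) + 5000 = 4375 + j6750
|N| = √(15000² + 25000²) ≈ 29155, ∠N ≈ 59.04°
|D| = √(4375² + 6750²) ≈ 8043.8, ∠D ≈ 57.05°
∠L = 59.04° − 57.05° = 1.99°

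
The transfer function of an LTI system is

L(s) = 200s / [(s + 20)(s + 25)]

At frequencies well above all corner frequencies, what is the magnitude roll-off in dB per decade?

Each pole contributes −20 dB/decade at high frequency; each zero contributes +20 dB/decade.
Net: 1 zero(s) − 2 pole(s) → -20 dB/decade.

-20 dB/decade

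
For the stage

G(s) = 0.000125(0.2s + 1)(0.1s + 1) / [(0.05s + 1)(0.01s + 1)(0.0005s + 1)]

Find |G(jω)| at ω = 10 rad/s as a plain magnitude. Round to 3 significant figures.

0.000352

At ω = 10 rad/s:
zero (1 + j10·0.2) = 1 + j2 → |·| ≈ 2.2361, ∠ ≈ 63.43°
zero (1 + j10·0.1) = 1 + j1 → |·| ≈ 1.4142, ∠ ≈ 45.00°
pole (1 + j10·0.05) = 1 + j0.5 → |·| ≈ 1.118, ∠ ≈ 26.57°
pole (1 + j10·0.01) = 1 + j0.1 → |·| ≈ 1.005, ∠ ≈ 5.71°
pole (1 + j10·0.0005) = 1 + j0.005 → |·| ≈ 1, ∠ ≈ 0.29°
|G| = 0.000125 · 2.2361 · 1.4142 / (1.118 · 1.005 · 1) ≈ 0.00035181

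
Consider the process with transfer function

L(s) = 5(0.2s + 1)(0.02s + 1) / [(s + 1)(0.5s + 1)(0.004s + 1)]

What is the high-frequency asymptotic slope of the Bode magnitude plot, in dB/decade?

Each pole contributes −20 dB/decade at high frequency; each zero contributes +20 dB/decade.
Net: 2 zero(s) − 3 pole(s) → -20 dB/decade.

-20 dB/decade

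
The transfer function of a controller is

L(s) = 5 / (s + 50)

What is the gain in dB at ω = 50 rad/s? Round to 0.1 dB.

-23.0 dB

Substitute s = j50:
Numerator: 5 = 5 + j0
Denominator: (j50) + 50 = 50 + j50
|N| = √(5² + 0²) ≈ 5, ∠N ≈ 0.00°
|D| = √(50² + 50²) ≈ 70.711, ∠D ≈ 45.00°
|L| = 5 / 70.711 ≈ 0.07071
Gain = 20 log₁₀(0.07071) ≈ -23.01 dB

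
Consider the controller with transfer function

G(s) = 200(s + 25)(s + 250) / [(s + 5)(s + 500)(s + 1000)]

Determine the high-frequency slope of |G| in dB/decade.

Each pole contributes −20 dB/decade at high frequency; each zero contributes +20 dB/decade.
Net: 2 zero(s) − 3 pole(s) → -20 dB/decade.

-20 dB/decade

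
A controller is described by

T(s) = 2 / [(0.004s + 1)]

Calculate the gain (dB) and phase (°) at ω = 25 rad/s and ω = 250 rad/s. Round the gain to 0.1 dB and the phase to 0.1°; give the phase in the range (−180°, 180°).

ω = 25: 6.0 dB, -5.7°; ω = 250: 3.0 dB, -45.0°

At ω = 25 rad/s:
pole (1 + j25·0.004) = 1 + j0.1 → |·| ≈ 1.005, ∠ ≈ 5.71°
|T| = 2 · 1 / (1.005) ≈ 1.99
Gain = 20 log₁₀(1.99) ≈ 5.98 dB
∠T = (0°) − (5.71°) = -5.71°

At ω = 250 rad/s:
pole (1 + j250·0.004) = 1 + j1 → |·| ≈ 1.4142, ∠ ≈ 45.00°
|T| = 2 · 1 / (1.4142) ≈ 1.4142
Gain = 20 log₁₀(1.4142) ≈ 3.01 dB
∠T = (0°) − (45.00°) = -45.00°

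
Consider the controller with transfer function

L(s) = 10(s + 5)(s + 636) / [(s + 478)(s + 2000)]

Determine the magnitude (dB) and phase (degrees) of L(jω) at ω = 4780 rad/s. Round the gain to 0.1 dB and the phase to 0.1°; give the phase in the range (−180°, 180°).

19.3 dB, 20.8°

At s = jω = j4780:
zero (s+5): 5 + j4780 → |·| = √(5²+4780²) = √22848425 ≈ 4780, ∠ = arctan(4780/5) ≈ 89.94°
zero (s+636): 636 + j4780 → |·| = √(636²+4780²) = √23252896 ≈ 4822.1, ∠ = arctan(4780/636) ≈ 82.42°
pole (s+478): 478 + j4780 → |·| = √(478²+4780²) = √23076884 ≈ 4803.8, ∠ = arctan(4780/478) ≈ 84.29°
pole (s+2000): 2000 + j4780 → |·| = √(2000²+4780²) = √26848400 ≈ 5181.5, ∠ = arctan(4780/2000) ≈ 67.30°
|L| = 10 · 2.305e+07 / 2.4891e+07 ≈ 9.2604
Gain = 20 log₁₀(9.2604) ≈ 19.33 dB
∠L = 172.36° − 151.59° = 20.77°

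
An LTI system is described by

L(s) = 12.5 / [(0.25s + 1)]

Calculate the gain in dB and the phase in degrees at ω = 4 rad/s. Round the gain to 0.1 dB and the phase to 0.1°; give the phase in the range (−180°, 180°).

At ω = 4 rad/s:
pole (1 + j4·0.25) = 1 + j1 → |·| ≈ 1.4142, ∠ ≈ 45.00°
|L| = 12.5 · 1 / (1.4142) ≈ 8.8389
Gain = 20 log₁₀(8.8389) ≈ 18.93 dB
∠L = (0°) − (45.00°) = -45.00°

18.9 dB, -45.0°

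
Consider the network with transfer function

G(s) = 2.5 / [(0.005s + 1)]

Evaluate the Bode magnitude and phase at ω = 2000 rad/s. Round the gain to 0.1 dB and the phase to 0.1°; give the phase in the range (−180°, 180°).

-12.1 dB, -84.3°

At ω = 2000 rad/s:
pole (1 + j2000·0.005) = 1 + j10 → |·| ≈ 10.05, ∠ ≈ 84.29°
|G| = 2.5 · 1 / (10.05) ≈ 0.24876
Gain = 20 log₁₀(0.24876) ≈ -12.08 dB
∠G = (0°) − (84.29°) = -84.29°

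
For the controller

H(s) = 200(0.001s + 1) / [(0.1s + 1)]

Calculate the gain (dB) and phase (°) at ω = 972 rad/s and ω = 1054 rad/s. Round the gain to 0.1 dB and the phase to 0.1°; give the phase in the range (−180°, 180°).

At ω = 972 rad/s:
zero (1 + j972·0.001) = 1 + j0.972 → |·| ≈ 1.3946, ∠ ≈ 44.19°
pole (1 + j972·0.1) = 1 + j97.2 → |·| ≈ 97.205, ∠ ≈ 89.41°
|H| = 200 · 1.3946 / (97.205) ≈ 2.8694
Gain = 20 log₁₀(2.8694) ≈ 9.16 dB
∠H = (44.19°) − (89.41°) = -45.22°

At ω = 1054 rad/s:
zero (1 + j1054·0.001) = 1 + j1.054 → |·| ≈ 1.4529, ∠ ≈ 46.51°
pole (1 + j1054·0.1) = 1 + j105.4 → |·| ≈ 105.4, ∠ ≈ 89.46°
|H| = 200 · 1.4529 / (105.4) ≈ 2.7569
Gain = 20 log₁₀(2.7569) ≈ 8.81 dB
∠H = (46.51°) − (89.46°) = -42.95°

ω = 972: 9.2 dB, -45.2°; ω = 1054: 8.8 dB, -43.0°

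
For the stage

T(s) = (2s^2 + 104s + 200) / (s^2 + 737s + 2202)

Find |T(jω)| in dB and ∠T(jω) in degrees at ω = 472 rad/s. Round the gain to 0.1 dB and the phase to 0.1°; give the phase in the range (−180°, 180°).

0.7 dB, 51.3°

Substitute s = j472:
Numerator: 2(j472)^2 + 104(j472) + 200 = -445368 + j49088
Denominator: (j472)^2 + 737(j472) + 2202 = -220582 + j347864
|N| = √(445368² + 49088²) ≈ 4.4807e+05, ∠N ≈ 173.71°
|D| = √(220582² + 347864²) ≈ 4.1191e+05, ∠D ≈ 122.38°
|T| = 4.4807e+05 / 4.1191e+05 ≈ 1.0878
Gain = 20 log₁₀(1.0878) ≈ 0.73 dB
∠T = 173.71° − 122.38° = 51.33°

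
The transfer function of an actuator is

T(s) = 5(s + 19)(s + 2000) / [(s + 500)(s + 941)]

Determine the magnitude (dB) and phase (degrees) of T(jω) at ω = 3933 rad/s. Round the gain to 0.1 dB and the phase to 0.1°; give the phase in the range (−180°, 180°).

At s = jω = j3933:
zero (s+19): 19 + j3933 → |·| = √(19²+3933²) = √15468850 ≈ 3933, ∠ = arctan(3933/19) ≈ 89.72°
zero (s+2000): 2000 + j3933 → |·| = √(2000²+3933²) = √19468489 ≈ 4412.3, ∠ = arctan(3933/2000) ≈ 63.05°
pole (s+500): 500 + j3933 → |·| = √(500²+3933²) = √15718489 ≈ 3964.7, ∠ = arctan(3933/500) ≈ 82.75°
pole (s+941): 941 + j3933 → |·| = √(941²+3933²) = √16353970 ≈ 4044, ∠ = arctan(3933/941) ≈ 76.54°
|T| = 5 · 1.7354e+07 / 1.6033e+07 ≈ 5.412
Gain = 20 log₁₀(5.412) ≈ 14.67 dB
∠T = 152.77° − 159.29° = -6.52°

14.7 dB, -6.5°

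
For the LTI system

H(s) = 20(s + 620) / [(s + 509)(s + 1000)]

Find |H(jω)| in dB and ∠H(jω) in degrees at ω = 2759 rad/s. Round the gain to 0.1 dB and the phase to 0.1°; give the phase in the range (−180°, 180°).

-43.3 dB, -72.3°

At s = jω = j2759:
zero (s+620): 620 + j2759 → |·| = √(620²+2759²) = √7996481 ≈ 2827.8, ∠ = arctan(2759/620) ≈ 77.33°
pole (s+509): 509 + j2759 → |·| = √(509²+2759²) = √7871162 ≈ 2805.6, ∠ = arctan(2759/509) ≈ 79.55°
pole (s+1000): 1000 + j2759 → |·| = √(1000²+2759²) = √8612081 ≈ 2934.6, ∠ = arctan(2759/1000) ≈ 70.08°
|H| = 20 · 2827.8 / 8.2333e+06 ≈ 0.0068692
Gain = 20 log₁₀(0.0068692) ≈ -43.26 dB
∠H = 77.33° − 149.63° = -72.30°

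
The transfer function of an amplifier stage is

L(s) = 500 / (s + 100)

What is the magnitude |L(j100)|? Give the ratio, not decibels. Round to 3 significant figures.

3.54

At s = jω = j100:
pole (s+100): 100 + j100 → |·| = √(100²+100²) = √20000 ≈ 141.42, ∠ = arctan(100/100) ≈ 45.00°
|L| = 500 / 141.42 ≈ 3.5356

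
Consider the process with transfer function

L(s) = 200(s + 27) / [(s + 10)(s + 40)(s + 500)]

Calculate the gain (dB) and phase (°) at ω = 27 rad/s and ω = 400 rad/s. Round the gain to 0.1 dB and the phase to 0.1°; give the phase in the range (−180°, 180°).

At s = jω = j27:
zero (s+27): 27 + j27 → |·| = √(27²+27²) = √1458 ≈ 38.184, ∠ = arctan(27/27) ≈ 45.00°
pole (s+10): 10 + j27 → |·| = √(10²+27²) = √829 ≈ 28.792, ∠ = arctan(27/10) ≈ 69.68°
pole (s+40): 40 + j27 → |·| = √(40²+27²) = √2329 ≈ 48.26, ∠ = arctan(27/40) ≈ 34.02°
pole (s+500): 500 + j27 → |·| = √(500²+27²) = √250729 ≈ 500.73, ∠ = arctan(27/500) ≈ 3.09°
|L| = 200 · 38.184 / 6.9577e+05 ≈ 0.010976
Gain = 20 log₁₀(0.010976) ≈ -39.19 dB
∠L = 45.00° − 106.79° = -61.79°

At s = jω = j400:
zero (s+27): 27 + j400 → |·| = √(27²+400²) = √160729 ≈ 400.91, ∠ = arctan(400/27) ≈ 86.14°
pole (s+10): 10 + j400 → |·| = √(10²+400²) = √160100 ≈ 400.12, ∠ = arctan(400/10) ≈ 88.57°
pole (s+40): 40 + j400 → |·| = √(40²+400²) = √161600 ≈ 402, ∠ = arctan(400/40) ≈ 84.29°
pole (s+500): 500 + j400 → |·| = √(500²+400²) = √410000 ≈ 640.31, ∠ = arctan(400/500) ≈ 38.66°
|L| = 200 · 400.91 / 1.0299e+08 ≈ 0.00077854
Gain = 20 log₁₀(0.00077854) ≈ -62.17 dB
∠L = 86.14° − 211.52° = -125.38°

ω = 27: -39.2 dB, -61.8°; ω = 400: -62.2 dB, -125.4°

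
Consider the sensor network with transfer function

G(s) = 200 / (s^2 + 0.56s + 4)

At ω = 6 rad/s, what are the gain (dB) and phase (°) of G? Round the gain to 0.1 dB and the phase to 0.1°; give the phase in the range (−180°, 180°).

15.9 dB, -174.0°

At s = jω = j6:
quadratic: (j6)² + 0.56·j6 + 4 = -32 + j3.36 → |·| ≈ 32.176, ∠ ≈ 174.01°
|G| = 200 / 32.176 ≈ 6.2158
Gain = 20 log₁₀(6.2158) ≈ 15.87 dB
∠G = 0.00° − 174.01° = -174.01°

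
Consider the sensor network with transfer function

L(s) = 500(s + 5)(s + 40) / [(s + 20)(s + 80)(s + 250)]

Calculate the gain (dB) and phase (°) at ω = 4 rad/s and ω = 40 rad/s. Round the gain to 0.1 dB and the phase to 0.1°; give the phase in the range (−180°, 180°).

At s = jω = j4:
zero (s+5): 5 + j4 → |·| = √(5²+4²) = √41 ≈ 6.4031, ∠ = arctan(4/5) ≈ 38.66°
zero (s+40): 40 + j4 → |·| = √(40²+4²) = √1616 ≈ 40.2, ∠ = arctan(4/40) ≈ 5.71°
pole (s+20): 20 + j4 → |·| = √(20²+4²) = √416 ≈ 20.396, ∠ = arctan(4/20) ≈ 11.31°
pole (s+80): 80 + j4 → |·| = √(80²+4²) = √6416 ≈ 80.1, ∠ = arctan(4/80) ≈ 2.86°
pole (s+250): 250 + j4 → |·| = √(250²+4²) = √62516 ≈ 250.03, ∠ = arctan(4/250) ≈ 0.92°
|L| = 500 · 257.4 / 4.0848e+05 ≈ 0.31507
Gain = 20 log₁₀(0.31507) ≈ -10.03 dB
∠L = 44.37° − 15.09° = 29.28°

At s = jω = j40:
zero (s+5): 5 + j40 → |·| = √(5²+40²) = √1625 ≈ 40.311, ∠ = arctan(40/5) ≈ 82.87°
zero (s+40): 40 + j40 → |·| = √(40²+40²) = √3200 ≈ 56.569, ∠ = arctan(40/40) ≈ 45.00°
pole (s+20): 20 + j40 → |·| = √(20²+40²) = √2000 ≈ 44.721, ∠ = arctan(40/20) ≈ 63.43°
pole (s+80): 80 + j40 → |·| = √(80²+40²) = √8000 ≈ 89.443, ∠ = arctan(40/80) ≈ 26.57°
pole (s+250): 250 + j40 → |·| = √(250²+40²) = √64100 ≈ 253.18, ∠ = arctan(40/250) ≈ 9.09°
|L| = 500 · 2280.4 / 1.0127e+06 ≈ 1.1259
Gain = 20 log₁₀(1.1259) ≈ 1.03 dB
∠L = 127.87° − 99.09° = 28.78°

ω = 4: -10.0 dB, 29.3°; ω = 40: 1.0 dB, 28.8°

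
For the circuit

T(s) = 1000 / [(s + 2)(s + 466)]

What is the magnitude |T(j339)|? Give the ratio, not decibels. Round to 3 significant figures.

At s = jω = j339:
pole (s+2): 2 + j339 → |·| = √(2²+339²) = √114925 ≈ 339.01, ∠ = arctan(339/2) ≈ 89.66°
pole (s+466): 466 + j339 → |·| = √(466²+339²) = √332077 ≈ 576.26, ∠ = arctan(339/466) ≈ 36.03°
|T| = 1000 / 1.9536e+05 ≈ 0.0051188

0.00512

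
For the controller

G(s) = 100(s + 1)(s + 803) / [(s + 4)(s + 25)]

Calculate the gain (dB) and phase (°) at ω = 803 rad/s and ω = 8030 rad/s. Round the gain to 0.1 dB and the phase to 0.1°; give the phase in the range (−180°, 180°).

At s = jω = j803:
zero (s+1): 1 + j803 → |·| = √(1²+803²) = √644810 ≈ 803, ∠ = arctan(803/1) ≈ 89.93°
zero (s+803): 803 + j803 → |·| = √(803²+803²) = √1289618 ≈ 1135.6, ∠ = arctan(803/803) ≈ 45.00°
pole (s+4): 4 + j803 → |·| = √(4²+803²) = √644825 ≈ 803.01, ∠ = arctan(803/4) ≈ 89.71°
pole (s+25): 25 + j803 → |·| = √(25²+803²) = √645434 ≈ 803.39, ∠ = arctan(803/25) ≈ 88.22°
|G| = 100 · 9.1189e+05 / 6.4513e+05 ≈ 141.35
Gain = 20 log₁₀(141.35) ≈ 43.01 dB
∠G = 134.93° − 177.93° = -43.00°

At s = jω = j8030:
zero (s+1): 1 + j8030 → |·| = √(1²+8030²) = √64480901 ≈ 8030, ∠ = arctan(8030/1) ≈ 89.99°
zero (s+803): 803 + j8030 → |·| = √(803²+8030²) = √65125709 ≈ 8070.1, ∠ = arctan(8030/803) ≈ 84.29°
pole (s+4): 4 + j8030 → |·| = √(4²+8030²) = √64480916 ≈ 8030, ∠ = arctan(8030/4) ≈ 89.97°
pole (s+25): 25 + j8030 → |·| = √(25²+8030²) = √64481525 ≈ 8030, ∠ = arctan(8030/25) ≈ 89.82°
|G| = 100 · 6.4803e+07 / 6.4481e+07 ≈ 100.5
Gain = 20 log₁₀(100.5) ≈ 40.04 dB
∠G = 174.28° − 179.79° = -5.51°

ω = 803: 43.0 dB, -43.0°; ω = 8030: 40.0 dB, -5.5°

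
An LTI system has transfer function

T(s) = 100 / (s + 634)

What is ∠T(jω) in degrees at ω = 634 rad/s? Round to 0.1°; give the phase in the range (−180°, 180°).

Substitute s = j634:
Numerator: 100 = 100 + j0
Denominator: (j634) + 634 = 634 + j634
|N| = √(100² + 0²) ≈ 100, ∠N ≈ 0.00°
|D| = √(634² + 634²) ≈ 896.61, ∠D ≈ 45.00°
∠T = 0.00° − 45.00° = -45.00°

-45.0°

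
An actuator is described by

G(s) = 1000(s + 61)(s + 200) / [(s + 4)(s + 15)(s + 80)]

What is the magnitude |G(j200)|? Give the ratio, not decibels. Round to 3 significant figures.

6.84

At s = jω = j200:
zero (s+61): 61 + j200 → |·| = √(61²+200²) = √43721 ≈ 209.1, ∠ = arctan(200/61) ≈ 73.04°
zero (s+200): 200 + j200 → |·| = √(200²+200²) = √80000 ≈ 282.84, ∠ = arctan(200/200) ≈ 45.00°
pole (s+4): 4 + j200 → |·| = √(4²+200²) = √40016 ≈ 200.04, ∠ = arctan(200/4) ≈ 88.85°
pole (s+15): 15 + j200 → |·| = √(15²+200²) = √40225 ≈ 200.56, ∠ = arctan(200/15) ≈ 85.71°
pole (s+80): 80 + j200 → |·| = √(80²+200²) = √46400 ≈ 215.41, ∠ = arctan(200/80) ≈ 68.20°
|G| = 1000 · 59142 / 8.6423e+06 ≈ 6.8433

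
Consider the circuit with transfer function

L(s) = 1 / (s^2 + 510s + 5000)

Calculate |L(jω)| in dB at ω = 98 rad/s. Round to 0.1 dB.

Substitute s = j98:
Numerator: 1 = 1 + j0
Denominator: (j98)^2 + 510(j98) + 5000 = -4604 + j49980
|N| = √(1² + 0²) ≈ 1, ∠N ≈ 0.00°
|D| = √(4604² + 49980²) ≈ 50192, ∠D ≈ 95.26°
|L| = 1 / 50192 ≈ 1.9923e-05
Gain = 20 log₁₀(1.9923e-05) ≈ -94.01 dB

-94.0 dB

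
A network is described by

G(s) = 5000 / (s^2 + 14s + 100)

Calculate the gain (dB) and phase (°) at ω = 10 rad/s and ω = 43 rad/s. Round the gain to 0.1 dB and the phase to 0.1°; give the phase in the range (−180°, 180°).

ω = 10: 31.1 dB, -90.0°; ω = 43: 8.6 dB, -161.0°

At s = jω = j10:
quadratic: (j10)² + 14·j10 + 100 = 0 + j140 → |·| ≈ 140, ∠ ≈ 90.00°
|G| = 5000 / 140 ≈ 35.714
Gain = 20 log₁₀(35.714) ≈ 31.06 dB
∠G = 0.00° − 90.00° = -90.00°

At s = jω = j43:
quadratic: (j43)² + 14·j43 + 100 = -1749 + j602 → |·| ≈ 1849.7, ∠ ≈ 161.01°
|G| = 5000 / 1849.7 ≈ 2.7031
Gain = 20 log₁₀(2.7031) ≈ 8.64 dB
∠G = 0.00° − 161.01° = -161.01°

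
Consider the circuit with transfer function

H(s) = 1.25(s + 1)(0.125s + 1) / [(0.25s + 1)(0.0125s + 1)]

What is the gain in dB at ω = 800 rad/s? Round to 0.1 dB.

33.9 dB

At ω = 800 rad/s:
zero (1 + j800·1) = 1 + j800 → |·| ≈ 800, ∠ ≈ 89.93°
zero (1 + j800·0.125) = 1 + j100 → |·| ≈ 100, ∠ ≈ 89.43°
pole (1 + j800·0.25) = 1 + j200 → |·| ≈ 200, ∠ ≈ 89.71°
pole (1 + j800·0.0125) = 1 + j10 → |·| ≈ 10.05, ∠ ≈ 84.29°
|H| = 1.25 · 800 · 100 / (200 · 10.05) ≈ 49.751
Gain = 20 log₁₀(49.751) ≈ 33.94 dB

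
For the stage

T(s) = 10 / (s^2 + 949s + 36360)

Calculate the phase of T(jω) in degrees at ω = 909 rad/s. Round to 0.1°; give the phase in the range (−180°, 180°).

Substitute s = j909:
Numerator: 10 = 10 + j0
Denominator: (j909)^2 + 949(j909) + 36360 = -789921 + j862641
|N| = √(10² + 0²) ≈ 10, ∠N ≈ 0.00°
|D| = √(789921² + 862641²) ≈ 1.1697e+06, ∠D ≈ 132.48°
∠T = 0.00° − 132.48° = -132.48°

-132.5°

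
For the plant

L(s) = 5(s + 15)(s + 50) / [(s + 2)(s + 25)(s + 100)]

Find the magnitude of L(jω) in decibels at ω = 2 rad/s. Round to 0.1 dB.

-5.5 dB

At s = jω = j2:
zero (s+15): 15 + j2 → |·| = √(15²+2²) = √229 ≈ 15.133, ∠ = arctan(2/15) ≈ 7.59°
zero (s+50): 50 + j2 → |·| = √(50²+2²) = √2504 ≈ 50.04, ∠ = arctan(2/50) ≈ 2.29°
pole (s+2): 2 + j2 → |·| = √(2²+2²) = √8 ≈ 2.8284, ∠ = arctan(2/2) ≈ 45.00°
pole (s+25): 25 + j2 → |·| = √(25²+2²) = √629 ≈ 25.08, ∠ = arctan(2/25) ≈ 4.57°
pole (s+100): 100 + j2 → |·| = √(100²+2²) = √10004 ≈ 100.02, ∠ = arctan(2/100) ≈ 1.15°
|L| = 5 · 757.26 / 7095 ≈ 0.53366
Gain = 20 log₁₀(0.53366) ≈ -5.45 dB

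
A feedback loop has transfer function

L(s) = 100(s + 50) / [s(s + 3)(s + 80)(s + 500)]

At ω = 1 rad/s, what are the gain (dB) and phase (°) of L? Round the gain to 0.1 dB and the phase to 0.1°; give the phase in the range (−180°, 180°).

At s = jω = j1:
zero (s+50): 50 + j1 → |·| = √(50²+1²) = √2501 ≈ 50.01, ∠ = arctan(1/50) ≈ 1.15°
pole (s+3): 3 + j1 → |·| = √(3²+1²) = √10 ≈ 3.1623, ∠ = arctan(1/3) ≈ 18.43°
pole (s+80): 80 + j1 → |·| = √(80²+1²) = √6401 ≈ 80.006, ∠ = arctan(1/80) ≈ 0.72°
pole (s+500): 500 + j1 → |·| = √(500²+1²) = √250001 ≈ 500, ∠ = arctan(1/500) ≈ 0.11°
pole at origin: |s| = 1, ∠ = 90.00° (in denominator)
|L| = 100 · 50.01 / 1.265e+05 ≈ 0.039534
Gain = 20 log₁₀(0.039534) ≈ -28.06 dB
∠L = 1.15° − 109.26° = -108.11°

-28.1 dB, -108.1°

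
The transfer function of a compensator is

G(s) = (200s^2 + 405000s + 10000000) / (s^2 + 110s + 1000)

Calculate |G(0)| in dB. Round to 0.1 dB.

G(0) = 10000000 / 1000 = 10000
20 log₁₀(10000) ≈ 80.00 dB

80.0 dB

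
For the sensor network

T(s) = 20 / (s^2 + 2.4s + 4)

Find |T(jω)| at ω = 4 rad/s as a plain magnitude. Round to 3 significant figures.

At s = jω = j4:
quadratic: (j4)² + 2.4·j4 + 4 = -12 + j9.6 → |·| ≈ 15.367, ∠ ≈ 141.34°
|T| = 20 / 15.367 ≈ 1.3015

1.30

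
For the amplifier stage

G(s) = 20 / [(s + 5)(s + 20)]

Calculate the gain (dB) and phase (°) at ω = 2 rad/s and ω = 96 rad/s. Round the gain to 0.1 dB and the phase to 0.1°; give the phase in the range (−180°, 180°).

At s = jω = j2:
pole (s+5): 5 + j2 → |·| = √(5²+2²) = √29 ≈ 5.3852, ∠ = arctan(2/5) ≈ 21.80°
pole (s+20): 20 + j2 → |·| = √(20²+2²) = √404 ≈ 20.1, ∠ = arctan(2/20) ≈ 5.71°
|G| = 20 / 108.24 ≈ 0.18477
Gain = 20 log₁₀(0.18477) ≈ -14.67 dB
∠G = 0.00° − 27.51° = -27.51°

At s = jω = j96:
pole (s+5): 5 + j96 → |·| = √(5²+96²) = √9241 ≈ 96.13, ∠ = arctan(96/5) ≈ 87.02°
pole (s+20): 20 + j96 → |·| = √(20²+96²) = √9616 ≈ 98.061, ∠ = arctan(96/20) ≈ 78.23°
|G| = 20 / 9426.6 ≈ 0.0021217
Gain = 20 log₁₀(0.0021217) ≈ -53.47 dB
∠G = 0.00° − 165.25° = -165.25°

ω = 2: -14.7 dB, -27.5°; ω = 96: -53.5 dB, -165.3°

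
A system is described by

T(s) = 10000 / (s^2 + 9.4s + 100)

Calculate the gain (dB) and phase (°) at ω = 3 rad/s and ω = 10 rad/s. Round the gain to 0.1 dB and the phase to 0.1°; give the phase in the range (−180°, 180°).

At s = jω = j3:
quadratic: (j3)² + 9.4·j3 + 100 = 91 + j28.2 → |·| ≈ 95.269, ∠ ≈ 17.22°
|T| = 10000 / 95.269 ≈ 104.97
Gain = 20 log₁₀(104.97) ≈ 40.42 dB
∠T = 0.00° − 17.22° = -17.22°

At s = jω = j10:
quadratic: (j10)² + 9.4·j10 + 100 = 0 + j94 → |·| ≈ 94, ∠ ≈ 90.00°
|T| = 10000 / 94 ≈ 106.38
Gain = 20 log₁₀(106.38) ≈ 40.54 dB
∠T = 0.00° − 90.00° = -90.00°

ω = 3: 40.4 dB, -17.2°; ω = 10: 40.5 dB, -90.0°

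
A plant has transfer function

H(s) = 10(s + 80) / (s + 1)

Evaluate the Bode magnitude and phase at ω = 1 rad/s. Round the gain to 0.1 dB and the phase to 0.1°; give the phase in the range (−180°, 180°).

At s = jω = j1:
zero (s+80): 80 + j1 → |·| = √(80²+1²) = √6401 ≈ 80.006, ∠ = arctan(1/80) ≈ 0.72°
pole (s+1): 1 + j1 → |·| = √(1²+1²) = √2 ≈ 1.4142, ∠ = arctan(1/1) ≈ 45.00°
|H| = 10 · 80.006 / 1.4142 ≈ 565.73
Gain = 20 log₁₀(565.73) ≈ 55.05 dB
∠H = 0.72° − 45.00° = -44.28°

55.1 dB, -44.3°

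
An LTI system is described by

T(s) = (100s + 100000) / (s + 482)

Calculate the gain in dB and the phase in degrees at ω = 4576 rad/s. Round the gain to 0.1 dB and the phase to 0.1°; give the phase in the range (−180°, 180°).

Substitute s = j4576:
Numerator: 100(j4576) + 100000 = 100000 + j457600
Denominator: (j4576) + 482 = 482 + j4576
|N| = √(100000² + 457600²) ≈ 4.684e+05, ∠N ≈ 77.67°
|D| = √(482² + 4576²) ≈ 4601.3, ∠D ≈ 83.99°
|T| = 4.684e+05 / 4601.3 ≈ 101.8
Gain = 20 log₁₀(101.8) ≈ 40.15 dB
∠T = 77.67° − 83.99° = -6.32°

40.2 dB, -6.3°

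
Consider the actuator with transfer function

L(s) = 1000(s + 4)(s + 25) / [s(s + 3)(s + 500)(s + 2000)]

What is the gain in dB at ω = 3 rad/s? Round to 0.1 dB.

At s = jω = j3:
zero (s+4): 4 + j3 → |·| = √(4²+3²) = √25 ≈ 5, ∠ = arctan(3/4) ≈ 36.87°
zero (s+25): 25 + j3 → |·| = √(25²+3²) = √634 ≈ 25.179, ∠ = arctan(3/25) ≈ 6.84°
pole (s+3): 3 + j3 → |·| = √(3²+3²) = √18 ≈ 4.2426, ∠ = arctan(3/3) ≈ 45.00°
pole (s+500): 500 + j3 → |·| = √(500²+3²) = √250009 ≈ 500.01, ∠ = arctan(3/500) ≈ 0.34°
pole (s+2000): 2000 + j3 → |·| = √(2000²+3²) = √4000009 ≈ 2000, ∠ = arctan(3/2000) ≈ 0.09°
pole at origin: |s| = 3, ∠ = 90.00° (in denominator)
|L| = 1000 · 125.89 / 1.2728e+07 ≈ 0.0098908
Gain = 20 log₁₀(0.0098908) ≈ -40.10 dB

-40.1 dB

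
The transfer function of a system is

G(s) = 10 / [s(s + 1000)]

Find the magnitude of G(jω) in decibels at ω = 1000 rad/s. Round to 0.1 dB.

-103.0 dB

At s = jω = j1000:
pole (s+1000): 1000 + j1000 → |·| = √(1000²+1000²) = √2000000 ≈ 1414.2, ∠ = arctan(1000/1000) ≈ 45.00°
pole at origin: |s| = 1000, ∠ = 90.00° (in denominator)
|G| = 10 / 1.4142e+06 ≈ 7.0711e-06
Gain = 20 log₁₀(7.0711e-06) ≈ -103.01 dB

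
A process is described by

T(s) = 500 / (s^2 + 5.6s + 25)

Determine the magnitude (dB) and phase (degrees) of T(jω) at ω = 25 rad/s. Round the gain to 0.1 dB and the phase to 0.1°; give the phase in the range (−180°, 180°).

-1.8 dB, -166.9°

At s = jω = j25:
quadratic: (j25)² + 5.6·j25 + 25 = -600 + j140 → |·| ≈ 616.12, ∠ ≈ 166.87°
|T| = 500 / 616.12 ≈ 0.81153
Gain = 20 log₁₀(0.81153) ≈ -1.81 dB
∠T = 0.00° − 166.87° = -166.87°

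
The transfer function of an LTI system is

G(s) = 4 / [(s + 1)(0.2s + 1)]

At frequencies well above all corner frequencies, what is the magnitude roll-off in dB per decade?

Each pole contributes −20 dB/decade at high frequency; each zero contributes +20 dB/decade.
Net: 0 zero(s) − 2 pole(s) → -40 dB/decade.

-40 dB/decade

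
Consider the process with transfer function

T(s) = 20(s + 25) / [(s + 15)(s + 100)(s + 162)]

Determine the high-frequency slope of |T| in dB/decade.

Each pole contributes −20 dB/decade at high frequency; each zero contributes +20 dB/decade.
Net: 1 zero(s) − 3 pole(s) → -40 dB/decade.

-40 dB/decade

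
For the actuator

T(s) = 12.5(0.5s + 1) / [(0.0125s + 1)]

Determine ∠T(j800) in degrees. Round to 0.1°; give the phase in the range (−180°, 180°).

At ω = 800 rad/s:
zero (1 + j800·0.5) = 1 + j400 → |·| ≈ 400, ∠ ≈ 89.86°
pole (1 + j800·0.0125) = 1 + j10 → |·| ≈ 10.05, ∠ ≈ 84.29°
∠T = (89.86°) − (84.29°) = 5.57°

5.6°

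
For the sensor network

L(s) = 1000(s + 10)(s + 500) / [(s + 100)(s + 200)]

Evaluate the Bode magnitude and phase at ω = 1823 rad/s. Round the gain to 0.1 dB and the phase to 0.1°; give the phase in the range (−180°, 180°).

At s = jω = j1823:
zero (s+10): 10 + j1823 → |·| = √(10²+1823²) = √3323429 ≈ 1823, ∠ = arctan(1823/10) ≈ 89.69°
zero (s+500): 500 + j1823 → |·| = √(500²+1823²) = √3573329 ≈ 1890.3, ∠ = arctan(1823/500) ≈ 74.66°
pole (s+100): 100 + j1823 → |·| = √(100²+1823²) = √3333329 ≈ 1825.7, ∠ = arctan(1823/100) ≈ 86.86°
pole (s+200): 200 + j1823 → |·| = √(200²+1823²) = √3363329 ≈ 1833.9, ∠ = arctan(1823/200) ≈ 83.74°
|L| = 1000 · 3.446e+06 / 3.3482e+06 ≈ 1029.2
Gain = 20 log₁₀(1029.2) ≈ 60.25 dB
∠L = 164.35° − 170.60° = -6.25°

60.3 dB, -6.3°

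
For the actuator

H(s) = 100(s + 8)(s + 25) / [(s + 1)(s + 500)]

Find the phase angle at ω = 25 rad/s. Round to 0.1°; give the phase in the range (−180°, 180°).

At s = jω = j25:
zero (s+8): 8 + j25 → |·| = √(8²+25²) = √689 ≈ 26.249, ∠ = arctan(25/8) ≈ 72.26°
zero (s+25): 25 + j25 → |·| = √(25²+25²) = √1250 ≈ 35.355, ∠ = arctan(25/25) ≈ 45.00°
pole (s+1): 1 + j25 → |·| = √(1²+25²) = √626 ≈ 25.02, ∠ = arctan(25/1) ≈ 87.71°
pole (s+500): 500 + j25 → |·| = √(500²+25²) = √250625 ≈ 500.62, ∠ = arctan(25/500) ≈ 2.86°
∠H = 117.26° − 90.57° = 26.69°

26.7°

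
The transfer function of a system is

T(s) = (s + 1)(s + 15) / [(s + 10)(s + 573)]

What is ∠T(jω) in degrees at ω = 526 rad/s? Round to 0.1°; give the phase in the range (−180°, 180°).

46.8°

At s = jω = j526:
zero (s+1): 1 + j526 → |·| = √(1²+526²) = √276677 ≈ 526, ∠ = arctan(526/1) ≈ 89.89°
zero (s+15): 15 + j526 → |·| = √(15²+526²) = √276901 ≈ 526.21, ∠ = arctan(526/15) ≈ 88.37°
pole (s+10): 10 + j526 → |·| = √(10²+526²) = √276776 ≈ 526.1, ∠ = arctan(526/10) ≈ 88.91°
pole (s+573): 573 + j526 → |·| = √(573²+526²) = √605005 ≈ 777.82, ∠ = arctan(526/573) ≈ 42.55°
∠T = 178.26° − 131.46° = 46.80°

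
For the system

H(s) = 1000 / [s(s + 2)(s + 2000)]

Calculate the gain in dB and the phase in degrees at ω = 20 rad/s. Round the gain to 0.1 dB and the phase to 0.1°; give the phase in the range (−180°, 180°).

At s = jω = j20:
pole (s+2): 2 + j20 → |·| = √(2²+20²) = √404 ≈ 20.1, ∠ = arctan(20/2) ≈ 84.29°
pole (s+2000): 2000 + j20 → |·| = √(2000²+20²) = √4000400 ≈ 2000.1, ∠ = arctan(20/2000) ≈ 0.57°
pole at origin: |s| = 20, ∠ = 90.00° (in denominator)
|H| = 1000 / 8.0404e+05 ≈ 0.0012437
Gain = 20 log₁₀(0.0012437) ≈ -58.11 dB
∠H = 0.00° − 174.86° = -174.86°

-58.1 dB, -174.9°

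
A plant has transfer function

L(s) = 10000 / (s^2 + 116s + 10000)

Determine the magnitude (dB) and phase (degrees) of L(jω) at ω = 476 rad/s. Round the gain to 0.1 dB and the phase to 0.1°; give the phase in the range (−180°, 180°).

At s = jω = j476:
quadratic: (j476)² + 116·j476 + 10000 = -216576 + j55216 → |·| ≈ 2.235e+05, ∠ ≈ 165.70°
|L| = 10000 / 2.235e+05 ≈ 0.044743
Gain = 20 log₁₀(0.044743) ≈ -26.99 dB
∠L = 0.00° − 165.70° = -165.70°

-27.0 dB, -165.7°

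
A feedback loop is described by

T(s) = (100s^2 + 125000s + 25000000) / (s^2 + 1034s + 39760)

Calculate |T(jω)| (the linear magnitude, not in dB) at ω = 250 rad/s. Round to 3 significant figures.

Substitute s = j250:
Numerator: 100(j250)^2 + 125000(j250) + 25000000 = 18750000 + j31250000
Denominator: (j250)^2 + 1034(j250) + 39760 = -22740 + j258500
|N| = √(18750000² + 31250000²) ≈ 3.6443e+07, ∠N ≈ 59.04°
|D| = √(22740² + 258500²) ≈ 2.595e+05, ∠D ≈ 95.03°
|T| = 3.6443e+07 / 2.595e+05 ≈ 140.44

140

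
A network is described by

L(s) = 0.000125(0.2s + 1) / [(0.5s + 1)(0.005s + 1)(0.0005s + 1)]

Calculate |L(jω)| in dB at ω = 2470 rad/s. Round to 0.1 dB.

At ω = 2470 rad/s:
zero (1 + j2470·0.2) = 1 + j494 → |·| ≈ 494, ∠ ≈ 89.88°
pole (1 + j2470·0.5) = 1 + j1235 → |·| ≈ 1235, ∠ ≈ 89.95°
pole (1 + j2470·0.005) = 1 + j12.35 → |·| ≈ 12.39, ∠ ≈ 85.37°
pole (1 + j2470·0.0005) = 1 + j1.235 → |·| ≈ 1.5891, ∠ ≈ 51.00°
|L| = 0.000125 · 494 / (1235 · 12.39 · 1.5891) ≈ 2.5395e-06
Gain = 20 log₁₀(2.5395e-06) ≈ -111.91 dB

-111.9 dB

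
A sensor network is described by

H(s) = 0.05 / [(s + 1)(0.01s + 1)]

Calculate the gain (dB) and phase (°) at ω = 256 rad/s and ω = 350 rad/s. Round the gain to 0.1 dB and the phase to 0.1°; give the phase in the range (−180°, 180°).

ω = 256: -83.0 dB, -158.4°; ω = 350: -88.1 dB, -163.9°

At ω = 256 rad/s:
pole (1 + j256·1) = 1 + j256 → |·| ≈ 256, ∠ ≈ 89.78°
pole (1 + j256·0.01) = 1 + j2.56 → |·| ≈ 2.7484, ∠ ≈ 68.66°
|H| = 0.05 · 1 / (256 · 2.7484) ≈ 7.1064e-05
Gain = 20 log₁₀(7.1064e-05) ≈ -82.97 dB
∠H = (0°) − (89.78° + 68.66°) = -158.44°

At ω = 350 rad/s:
pole (1 + j350·1) = 1 + j350 → |·| ≈ 350, ∠ ≈ 89.84°
pole (1 + j350·0.01) = 1 + j3.5 → |·| ≈ 3.6401, ∠ ≈ 74.05°
|H| = 0.05 · 1 / (350 · 3.6401) ≈ 3.9245e-05
Gain = 20 log₁₀(3.9245e-05) ≈ -88.12 dB
∠H = (0°) − (89.84° + 74.05°) = -163.89°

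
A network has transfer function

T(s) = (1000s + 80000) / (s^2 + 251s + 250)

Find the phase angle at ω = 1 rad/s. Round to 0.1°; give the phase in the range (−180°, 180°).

-44.5°

Substitute s = j1:
Numerator: 1000(j1) + 80000 = 80000 + j1000
Denominator: (j1)^2 + 251(j1) + 250 = 249 + j251
|N| = √(80000² + 1000²) ≈ 80006, ∠N ≈ 0.72°
|D| = √(249² + 251²) ≈ 353.56, ∠D ≈ 45.23°
∠T = 0.72° − 45.23° = -44.51°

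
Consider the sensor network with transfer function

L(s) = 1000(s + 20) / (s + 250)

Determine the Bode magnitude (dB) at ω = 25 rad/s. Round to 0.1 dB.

42.1 dB

At s = jω = j25:
zero (s+20): 20 + j25 → |·| = √(20²+25²) = √1025 ≈ 32.016, ∠ = arctan(25/20) ≈ 51.34°
pole (s+250): 250 + j25 → |·| = √(250²+25²) = √63125 ≈ 251.25, ∠ = arctan(25/250) ≈ 5.71°
|L| = 1000 · 32.016 / 251.25 ≈ 127.43
Gain = 20 log₁₀(127.43) ≈ 42.11 dB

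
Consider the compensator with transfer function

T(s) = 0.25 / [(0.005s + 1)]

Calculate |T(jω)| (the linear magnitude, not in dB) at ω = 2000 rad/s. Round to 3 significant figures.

At ω = 2000 rad/s:
pole (1 + j2000·0.005) = 1 + j10 → |·| ≈ 10.05, ∠ ≈ 84.29°
|T| = 0.25 · 1 / (10.05) ≈ 0.024876

0.0249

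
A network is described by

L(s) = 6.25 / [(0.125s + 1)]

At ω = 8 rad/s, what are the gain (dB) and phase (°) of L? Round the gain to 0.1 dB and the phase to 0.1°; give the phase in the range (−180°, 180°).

At ω = 8 rad/s:
pole (1 + j8·0.125) = 1 + j1 → |·| ≈ 1.4142, ∠ ≈ 45.00°
|L| = 6.25 · 1 / (1.4142) ≈ 4.4195
Gain = 20 log₁₀(4.4195) ≈ 12.91 dB
∠L = (0°) − (45.00°) = -45.00°

12.9 dB, -45.0°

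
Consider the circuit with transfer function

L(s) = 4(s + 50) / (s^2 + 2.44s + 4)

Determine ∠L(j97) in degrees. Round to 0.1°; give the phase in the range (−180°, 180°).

At s = jω = j97:
zero (s+50): 50 + j97 → |·| = √(50²+97²) = √11909 ≈ 109.13, ∠ = arctan(97/50) ≈ 62.73°
quadratic: (j97)² + 2.44·j97 + 4 = -9405 + j236.68 → |·| ≈ 9408, ∠ ≈ 178.56°
∠L = 62.73° − 178.56° = -115.83°

-115.8°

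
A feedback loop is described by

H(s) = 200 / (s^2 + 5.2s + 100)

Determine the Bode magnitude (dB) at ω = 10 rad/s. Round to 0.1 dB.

At s = jω = j10:
quadratic: (j10)² + 5.2·j10 + 100 = 0 + j52 → |·| ≈ 52, ∠ ≈ 90.00°
|H| = 200 / 52 ≈ 3.8462
Gain = 20 log₁₀(3.8462) ≈ 11.70 dB

11.7 dB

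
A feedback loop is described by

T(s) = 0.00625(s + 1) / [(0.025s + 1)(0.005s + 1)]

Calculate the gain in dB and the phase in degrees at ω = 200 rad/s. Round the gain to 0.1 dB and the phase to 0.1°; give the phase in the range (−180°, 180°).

At ω = 200 rad/s:
zero (1 + j200·1) = 1 + j200 → |·| ≈ 200, ∠ ≈ 89.71°
pole (1 + j200·0.025) = 1 + j5 → |·| ≈ 5.099, ∠ ≈ 78.69°
pole (1 + j200·0.005) = 1 + j1 → |·| ≈ 1.4142, ∠ ≈ 45.00°
|T| = 0.00625 · 200 / (5.099 · 1.4142) ≈ 0.17335
Gain = 20 log₁₀(0.17335) ≈ -15.22 dB
∠T = (89.71°) − (78.69° + 45.00°) = -33.98°

-15.2 dB, -34.0°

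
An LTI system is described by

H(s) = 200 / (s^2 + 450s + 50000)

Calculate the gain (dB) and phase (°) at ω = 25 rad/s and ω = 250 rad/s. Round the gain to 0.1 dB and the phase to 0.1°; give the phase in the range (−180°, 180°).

ω = 25: -48.1 dB, -12.8°; ω = 250: -55.1 dB, -96.3°

Substitute s = j25:
Numerator: 200 = 200 + j0
Denominator: (j25)^2 + 450(j25) + 50000 = 49375 + j11250
|N| = √(200² + 0²) ≈ 200, ∠N ≈ 0.00°
|D| = √(49375² + 11250²) ≈ 50640, ∠D ≈ 12.84°
|H| = 200 / 50640 ≈ 0.0039494
Gain = 20 log₁₀(0.0039494) ≈ -48.07 dB
∠H = 0.00° − 12.84° = -12.84°

Substitute s = j250:
Numerator: 200 = 200 + j0
Denominator: (j250)^2 + 450(j250) + 50000 = -12500 + j112500
|N| = √(200² + 0²) ≈ 200, ∠N ≈ 0.00°
|D| = √(12500² + 112500²) ≈ 1.1319e+05, ∠D ≈ 96.34°
|H| = 200 / 1.1319e+05 ≈ 0.0017669
Gain = 20 log₁₀(0.0017669) ≈ -55.06 dB
∠H = 0.00° − 96.34° = -96.34°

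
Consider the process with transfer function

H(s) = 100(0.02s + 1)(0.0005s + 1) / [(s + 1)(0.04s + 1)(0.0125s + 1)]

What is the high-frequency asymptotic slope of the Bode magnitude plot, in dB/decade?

-20 dB/decade

Each pole contributes −20 dB/decade at high frequency; each zero contributes +20 dB/decade.
Net: 2 zero(s) − 3 pole(s) → -20 dB/decade.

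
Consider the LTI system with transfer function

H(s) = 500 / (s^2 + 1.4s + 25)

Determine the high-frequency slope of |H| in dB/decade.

-40 dB/decade

Each pole contributes −20 dB/decade at high frequency; each zero contributes +20 dB/decade.
Net: 0 zero(s) − 2 pole(s) → -40 dB/decade.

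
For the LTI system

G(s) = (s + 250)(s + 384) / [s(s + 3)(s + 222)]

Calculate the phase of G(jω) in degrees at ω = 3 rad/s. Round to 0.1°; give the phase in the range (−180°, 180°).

-134.6°

At s = jω = j3:
zero (s+250): 250 + j3 → |·| = √(250²+3²) = √62509 ≈ 250.02, ∠ = arctan(3/250) ≈ 0.69°
zero (s+384): 384 + j3 → |·| = √(384²+3²) = √147465 ≈ 384.01, ∠ = arctan(3/384) ≈ 0.45°
pole (s+3): 3 + j3 → |·| = √(3²+3²) = √18 ≈ 4.2426, ∠ = arctan(3/3) ≈ 45.00°
pole (s+222): 222 + j3 → |·| = √(222²+3²) = √49293 ≈ 222.02, ∠ = arctan(3/222) ≈ 0.77°
pole at origin: |s| = 3, ∠ = 90.00° (in denominator)
∠G = 1.14° − 135.77° = -134.63°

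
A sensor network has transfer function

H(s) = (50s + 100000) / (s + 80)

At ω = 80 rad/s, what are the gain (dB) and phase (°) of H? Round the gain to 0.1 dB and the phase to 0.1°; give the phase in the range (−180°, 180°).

58.9 dB, -42.7°

Substitute s = j80:
Numerator: 50(j80) + 100000 = 100000 + j4000
Denominator: (j80) + 80 = 80 + j80
|N| = √(100000² + 4000²) ≈ 1.0008e+05, ∠N ≈ 2.29°
|D| = √(80² + 80²) ≈ 113.14, ∠D ≈ 45.00°
|H| = 1.0008e+05 / 113.14 ≈ 884.57
Gain = 20 log₁₀(884.57) ≈ 58.93 dB
∠H = 2.29° − 45.00° = -42.71°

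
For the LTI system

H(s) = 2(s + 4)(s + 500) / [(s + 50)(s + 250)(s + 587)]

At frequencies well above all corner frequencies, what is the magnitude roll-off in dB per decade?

Each pole contributes −20 dB/decade at high frequency; each zero contributes +20 dB/decade.
Net: 2 zero(s) − 3 pole(s) → -20 dB/decade.

-20 dB/decade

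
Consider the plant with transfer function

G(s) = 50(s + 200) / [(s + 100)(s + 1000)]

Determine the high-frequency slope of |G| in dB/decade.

-20 dB/decade

Each pole contributes −20 dB/decade at high frequency; each zero contributes +20 dB/decade.
Net: 1 zero(s) − 2 pole(s) → -20 dB/decade.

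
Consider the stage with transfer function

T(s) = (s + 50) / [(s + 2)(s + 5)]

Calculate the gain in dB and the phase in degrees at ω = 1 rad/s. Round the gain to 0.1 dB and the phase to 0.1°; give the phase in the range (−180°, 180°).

At s = jω = j1:
zero (s+50): 50 + j1 → |·| = √(50²+1²) = √2501 ≈ 50.01, ∠ = arctan(1/50) ≈ 1.15°
pole (s+2): 2 + j1 → |·| = √(2²+1²) = √5 ≈ 2.2361, ∠ = arctan(1/2) ≈ 26.57°
pole (s+5): 5 + j1 → |·| = √(5²+1²) = √26 ≈ 5.099, ∠ = arctan(1/5) ≈ 11.31°
|T| = 1 · 50.01 / 11.402 ≈ 4.3861
Gain = 20 log₁₀(4.3861) ≈ 12.84 dB
∠T = 1.15° − 37.88° = -36.73°

12.8 dB, -36.7°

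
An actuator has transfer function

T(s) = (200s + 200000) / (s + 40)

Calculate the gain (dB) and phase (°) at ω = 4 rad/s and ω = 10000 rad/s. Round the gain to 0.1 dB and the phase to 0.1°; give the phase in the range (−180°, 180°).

ω = 4: 73.9 dB, -5.5°; ω = 10000: 46.1 dB, -5.5°

Substitute s = j4:
Numerator: 200(j4) + 200000 = 200000 + j800
Denominator: (j4) + 40 = 40 + j4
|N| = √(200000² + 800²) ≈ 2e+05, ∠N ≈ 0.23°
|D| = √(40² + 4²) ≈ 40.2, ∠D ≈ 5.71°
|T| = 2e+05 / 40.2 ≈ 4975.1
Gain = 20 log₁₀(4975.1) ≈ 73.94 dB
∠T = 0.23° − 5.71° = -5.48°

Substitute s = j10000:
Numerator: 200(j10000) + 200000 = 200000 + j2000000
Denominator: (j10000) + 40 = 40 + j10000
|N| = √(200000² + 2000000²) ≈ 2.01e+06, ∠N ≈ 84.29°
|D| = √(40² + 10000²) ≈ 10000, ∠D ≈ 89.77°
|T| = 2.01e+06 / 10000 ≈ 201
Gain = 20 log₁₀(201) ≈ 46.06 dB
∠T = 84.29° − 89.77° = -5.48°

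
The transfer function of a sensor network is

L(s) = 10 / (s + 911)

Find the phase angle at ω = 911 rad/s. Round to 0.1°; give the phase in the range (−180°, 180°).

-45.0°

Substitute s = j911:
Numerator: 10 = 10 + j0
Denominator: (j911) + 911 = 911 + j911
|N| = √(10² + 0²) ≈ 10, ∠N ≈ 0.00°
|D| = √(911² + 911²) ≈ 1288.3, ∠D ≈ 45.00°
∠L = 0.00° − 45.00° = -45.00°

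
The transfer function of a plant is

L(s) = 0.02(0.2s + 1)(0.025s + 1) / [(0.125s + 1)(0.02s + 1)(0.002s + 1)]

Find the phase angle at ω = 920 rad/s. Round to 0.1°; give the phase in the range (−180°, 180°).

-60.7°

At ω = 920 rad/s:
zero (1 + j920·0.2) = 1 + j184 → |·| ≈ 184, ∠ ≈ 89.69°
zero (1 + j920·0.025) = 1 + j23 → |·| ≈ 23.022, ∠ ≈ 87.51°
pole (1 + j920·0.125) = 1 + j115 → |·| ≈ 115, ∠ ≈ 89.50°
pole (1 + j920·0.02) = 1 + j18.4 → |·| ≈ 18.427, ∠ ≈ 86.89°
pole (1 + j920·0.002) = 1 + j1.84 → |·| ≈ 2.0942, ∠ ≈ 61.48°
∠L = (89.69° + 87.51°) − (89.50° + 86.89° + 61.48°) = -60.67°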